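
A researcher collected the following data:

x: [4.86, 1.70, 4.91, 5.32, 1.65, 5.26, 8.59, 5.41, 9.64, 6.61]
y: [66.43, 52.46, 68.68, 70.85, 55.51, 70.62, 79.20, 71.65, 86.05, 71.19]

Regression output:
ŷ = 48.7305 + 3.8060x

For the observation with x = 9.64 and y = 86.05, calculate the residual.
Residual = 0.6297

The residual is the difference between the actual value and the predicted value:

Residual = y - ŷ

Step 1: Calculate predicted value
ŷ = 48.7305 + 3.8060 × 9.64
ŷ = 85.4203

Step 2: Calculate residual
Residual = 86.05 - 85.4203
Residual = 0.6297

Interpretation: the model underestimates the actual value by 0.6297 at this point (positive residual → observation lies above the fitted line).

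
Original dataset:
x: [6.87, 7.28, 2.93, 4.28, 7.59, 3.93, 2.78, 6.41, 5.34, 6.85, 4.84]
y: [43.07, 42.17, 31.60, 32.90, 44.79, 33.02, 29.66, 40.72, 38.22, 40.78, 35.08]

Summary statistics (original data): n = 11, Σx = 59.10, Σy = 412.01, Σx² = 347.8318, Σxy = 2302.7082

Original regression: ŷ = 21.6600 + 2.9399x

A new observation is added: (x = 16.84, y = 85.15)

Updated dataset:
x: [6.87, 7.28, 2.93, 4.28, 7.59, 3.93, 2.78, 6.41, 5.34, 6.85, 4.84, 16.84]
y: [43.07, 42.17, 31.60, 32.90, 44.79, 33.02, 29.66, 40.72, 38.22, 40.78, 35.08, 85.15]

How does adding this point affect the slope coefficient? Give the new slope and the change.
New slope β₁ = 3.9142 versus 2.9399 before: a change of +0.9743 (+33.1%).

The new point has HIGH LEVERAGE: x = 16.84 is far from the original mean x̄ = 59.10/11 ≈ 5.37 (original range [2.78, 7.59]).

Step 1: Update the sums with the new point (n goes from 11 to 12)
Σx  = 59.10 + 16.84 = 75.94
Σy  = 412.01 + 85.15 = 497.16
Σx² = 347.8318 + 16.84² = 347.8318 + 283.5856 = 631.4174
Σxy = 2302.7082 + 16.84×85.15 = 2302.7082 + 1433.9260 = 3736.6342

Step 2: Recompute the slope with b₁ = (nΣxy − ΣxΣy) / (nΣx² − (Σx)²)
Numerator   = 12×3736.6342 − 75.94×497.16 = 44839.6104 − 37754.3304 = 7085.2800
Denominator = 12×631.4174 − 75.94² = 7577.0088 − 5766.8836 = 1810.1252
b₁(new) = 7085.2800 / 1810.1252 = 3.9142

(Same formula on the original sums: (11×2302.7082 − 59.10×412.01) / (11×347.8318 − 59.10²) = 979.9992 / 333.3398 = 2.9399, matching the given fit.)

Step 3: Change in slope
Δβ₁ = 3.9142 − 2.9399 = +0.9743
Relative change = +0.9743 / 2.9399 × 100% = +33.1%
→ the slope increases when the point is added.

A high-leverage point only changes the slope if it is off the original line; here y = 85.15 is above the original trend, so the slope increases.
In practice: investigate whether it comes from the same population as the rest of the sample.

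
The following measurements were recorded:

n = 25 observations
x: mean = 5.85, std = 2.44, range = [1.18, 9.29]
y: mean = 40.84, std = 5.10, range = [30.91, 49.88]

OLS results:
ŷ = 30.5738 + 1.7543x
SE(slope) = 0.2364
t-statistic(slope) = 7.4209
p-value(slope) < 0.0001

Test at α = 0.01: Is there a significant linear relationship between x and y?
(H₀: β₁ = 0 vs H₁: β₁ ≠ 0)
Reject H₀: p-value < 0.0001 < α = 0.01. The linear relationship is significant at the 1% level.

Hypothesis test for the slope coefficient:

H₀: β₁ = 0 (no linear relationship)
H₁: β₁ ≠ 0 (linear relationship exists)

Test statistic: t = β̂₁ / SE(β̂₁) = 1.7543 / 0.2364 = 7.4209

p < 0.0001: how often a slope estimate this far from 0 (in SE units) would arise by chance if β₁ were truly 0.

Decision rule: reject H₀ if p-value < α.
p-value < 0.0001 < α = 0.01 → reject H₀.

There is sufficient evidence at the 1% significance level to conclude that a linear relationship exists between x and y.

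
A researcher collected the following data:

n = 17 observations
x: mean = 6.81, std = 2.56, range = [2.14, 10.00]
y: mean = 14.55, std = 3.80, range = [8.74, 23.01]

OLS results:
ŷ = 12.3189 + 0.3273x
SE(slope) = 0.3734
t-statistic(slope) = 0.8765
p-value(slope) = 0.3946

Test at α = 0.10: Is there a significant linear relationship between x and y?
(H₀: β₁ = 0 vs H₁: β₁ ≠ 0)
Fail to reject H₀: p-value = 0.3946 ≥ α = 0.10. The linear relationship is not significant at the 10% level.

Hypothesis test for the slope coefficient:

H₀: β₁ = 0 (no linear relationship)
H₁: β₁ ≠ 0 (linear relationship exists)

Test statistic: t = β̂₁ / SE(β̂₁) = 0.3273 / 0.3734 = 0.8765

p = 0.3946: how often a slope estimate this far from 0 (in SE units) would arise by chance if β₁ were truly 0.

Decision rule: reject H₀ if p-value < α.
p-value = 0.3946 ≥ α = 0.10 → fail to reject H₀.

Conclusion: the linear association between x and y is not significant at the 10% level.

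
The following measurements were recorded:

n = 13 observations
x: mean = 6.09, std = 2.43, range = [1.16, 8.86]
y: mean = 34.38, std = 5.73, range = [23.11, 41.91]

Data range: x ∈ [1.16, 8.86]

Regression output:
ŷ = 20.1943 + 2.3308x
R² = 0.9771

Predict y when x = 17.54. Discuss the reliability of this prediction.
ŷ = 61.0765 (extrapolation — x = 17.54 lies outside [1.16, 8.86], so reliability is low).

Prediction calculation:
ŷ = 20.1943 + 2.3308 × 17.54
ŷ = 61.0765

Reliability:
- Data range: x ∈ [1.16, 8.86]
- Prediction point: x = 17.54 is 8.68 units above the observed range → this is EXTRAPOLATION, not interpolation

Why that matters here:
- Real relationships often flatten, saturate, or turn nonlinear at extremes
- The linear relationship may not hold outside the observed range

Report the number if required, but flag clearly that it is an extrapolation.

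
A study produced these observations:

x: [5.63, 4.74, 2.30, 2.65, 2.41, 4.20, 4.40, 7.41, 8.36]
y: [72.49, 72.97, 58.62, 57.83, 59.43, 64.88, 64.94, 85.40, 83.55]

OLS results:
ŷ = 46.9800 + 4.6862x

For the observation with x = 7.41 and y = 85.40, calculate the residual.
Residual = 3.6953

The residual is the difference between the actual value and the predicted value:

Residual = y - ŷ

Step 1: Calculate predicted value
ŷ = 46.9800 + 4.6862 × 7.41
ŷ = 81.7047

Step 2: Calculate residual
Residual = 85.40 - 81.7047
Residual = 3.6953

The residual is positive, so the observed y = 85.40 sits above the regression line (the line underestimates it by 3.6953).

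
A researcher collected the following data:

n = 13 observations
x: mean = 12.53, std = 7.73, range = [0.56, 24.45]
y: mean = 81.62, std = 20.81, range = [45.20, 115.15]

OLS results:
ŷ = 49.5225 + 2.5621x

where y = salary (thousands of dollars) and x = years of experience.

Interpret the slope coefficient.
On average, salary is about 2.5621 thousand dollars higher for every extra year of experience.

The slope coefficient β₁ = 2.5621 represents the marginal effect of experience on salary.

Interpretation:
- Experience up by 1 year → predicted salary increases by 2.5621 thousand dollars
- This is a linear approximation: the same per-unit change is assumed across the whole observed x range
- The slope describes association in these data, not necessarily a causal effect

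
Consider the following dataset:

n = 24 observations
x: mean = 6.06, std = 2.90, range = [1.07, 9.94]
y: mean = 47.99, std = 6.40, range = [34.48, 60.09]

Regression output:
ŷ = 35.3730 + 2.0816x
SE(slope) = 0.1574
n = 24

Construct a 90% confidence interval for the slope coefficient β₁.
The 90% CI for β₁ is (1.8113, 2.3519)

Confidence interval for the slope:

The 90% CI for β₁ is: β̂₁ ± t*(α/2, n-2) × SE(β̂₁)

Step 1: Find critical t-value
- Confidence level = 0.9
- Degrees of freedom = n - 2 = 24 - 2 = 22
- t*(α/2, 22) = 1.7171

Step 2: Calculate margin of error
Margin = 1.7171 × 0.1574 = 0.2703

Step 3: Construct interval
CI = 2.0816 ± 0.2703
CI = (1.8113, 2.3519)

Interpretation: each one-unit increase in x is associated with a change in mean y of between 1.8113 and 2.3519, with 90% confidence.
The interval does not include 0, suggesting a significant linear relationship.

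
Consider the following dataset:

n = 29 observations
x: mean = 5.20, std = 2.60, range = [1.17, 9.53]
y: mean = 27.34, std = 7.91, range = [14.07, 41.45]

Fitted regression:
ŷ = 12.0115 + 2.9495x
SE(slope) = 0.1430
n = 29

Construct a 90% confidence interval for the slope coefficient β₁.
The 90% CI for β₁ is (2.7059, 3.1931)

Confidence interval for the slope:

The 90% CI for β₁ is: β̂₁ ± t*(α/2, n-2) × SE(β̂₁)

Step 1: Find critical t-value
- Confidence level = 0.9
- Degrees of freedom = n - 2 = 29 - 2 = 27
- t*(α/2, 27) = 1.7033

Step 2: Calculate margin of error
Margin = 1.7033 × 0.1430 = 0.2436

Step 3: Construct interval
CI = 2.9495 ± 0.2436
CI = (2.7059, 3.1931)

Interpretation: intervals built this way capture the true β₁ in 90% of repeated samples; here the plausible range for the per-unit effect of x on y is 2.7059 to 3.1931.
Both endpoints are positive, so the data support a genuinely positive slope at this confidence level.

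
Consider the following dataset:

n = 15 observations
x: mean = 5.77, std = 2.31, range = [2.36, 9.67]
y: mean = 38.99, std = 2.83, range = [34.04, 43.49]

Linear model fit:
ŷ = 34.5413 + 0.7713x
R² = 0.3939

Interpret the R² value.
About 39.39% of the variability in y is accounted for by the regression on x (R² = 0.3939) — a moderate linear fit.

R² (coefficient of determination) measures the proportion of variance in y explained by the regression model.

Here R² = 0.3939:
- Explained: 39.39% of the variation in y
- Unexplained (residual): 100% − 39.39% = 60.61%
- Rule of thumb (below 0.3 weak; 0.3 to below 0.7 moderate; 0.7 and above strong) → moderate

Note: R² never decreases when predictors are added, so it should not be used alone to compare models of different size.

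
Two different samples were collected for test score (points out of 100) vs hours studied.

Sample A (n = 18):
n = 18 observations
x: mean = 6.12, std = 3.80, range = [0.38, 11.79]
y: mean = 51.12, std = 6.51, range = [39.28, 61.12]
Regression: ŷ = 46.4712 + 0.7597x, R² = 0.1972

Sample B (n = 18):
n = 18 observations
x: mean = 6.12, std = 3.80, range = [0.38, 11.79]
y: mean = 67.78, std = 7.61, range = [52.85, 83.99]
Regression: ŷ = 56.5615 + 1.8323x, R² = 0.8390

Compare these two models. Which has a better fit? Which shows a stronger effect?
Model B has the better fit (R² = 0.8390 vs 0.1972). Model B shows the stronger effect (|β₁| = 1.8323 vs 0.7597).

Model Comparison:

Which explains more variance? (R²)
- Model A: R² = 0.1972 → 19.72% of variance in test score explained
- Model B: R² = 0.8390 → 83.90% of variance in test score explained
- 0.8390 > 0.1972 → Model B has the better fit

Effect size (slope magnitude):
- Model A: β₁ = 0.7597 → predicted test score rises 0.7597 points per additional hour of study time
- Model B: β₁ = 1.8323 → predicted test score rises 1.8323 points per additional hour of study time
- |0.7597| < |1.8323| → Model B shows the stronger marginal effect

Notes:
- The two samples could reflect different populations, time periods, or measurement quality.
- A better fit (higher R²) doesn't necessarily mean a more important relationship.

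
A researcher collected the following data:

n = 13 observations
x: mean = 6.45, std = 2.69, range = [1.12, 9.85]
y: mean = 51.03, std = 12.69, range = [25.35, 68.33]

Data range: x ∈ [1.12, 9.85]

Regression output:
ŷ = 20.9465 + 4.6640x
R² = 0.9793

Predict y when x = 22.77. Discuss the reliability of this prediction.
ŷ = 127.1458, but this is extrapolation (above the data range [1.12, 9.85]) and may be unreliable.

Prediction calculation:
ŷ = 20.9465 + 4.6640 × 22.77
ŷ = 127.1458

Reliability:
- Data range: x ∈ [1.12, 9.85]
- Prediction point: x = 22.77 is 12.92 units above the observed range → this is EXTRAPOLATION, not interpolation

Why that matters here:
- Real relationships often flatten, saturate, or turn nonlinear at extremes
- The standard error of prediction grows with (x − x̄)², and x = 22.77 is far from x̄ = 6.45

The R² = 0.9793 only validates the fit within [1.12, 9.85]; treat ŷ = 127.1458 with caution.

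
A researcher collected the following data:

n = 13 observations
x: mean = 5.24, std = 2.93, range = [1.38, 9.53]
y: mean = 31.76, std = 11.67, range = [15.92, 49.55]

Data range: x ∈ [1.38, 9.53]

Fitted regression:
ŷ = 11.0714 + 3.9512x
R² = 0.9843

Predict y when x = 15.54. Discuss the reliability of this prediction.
ŷ = 72.4730 (extrapolation — x = 15.54 lies outside [1.38, 9.53], so reliability is low).

Prediction calculation:
ŷ = 11.0714 + 3.9512 × 15.54
ŷ = 72.4730

Reliability:
- Data range: x ∈ [1.38, 9.53]
- Prediction point: x = 15.54 is 6.01 units above the observed range → this is EXTRAPOLATION, not interpolation

Why that matters here:
- There are no observations near this x to validate the fitted line there
- Real relationships often flatten, saturate, or turn nonlinear at extremes

Report the number if required, but flag clearly that it is an extrapolation.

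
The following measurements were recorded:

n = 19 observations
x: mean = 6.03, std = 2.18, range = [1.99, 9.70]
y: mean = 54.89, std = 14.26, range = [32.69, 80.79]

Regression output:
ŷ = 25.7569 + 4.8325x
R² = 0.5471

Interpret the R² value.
The model explains 54.71% of the variance in y (R² = 0.5471), leaving 45.29% unexplained; the fit is moderate.

The coefficient of determination R² is the fraction of the total variation in y that the fitted line accounts for.

Here R² = 0.5471:
- Explained: 54.71% of the variation in y
- Unexplained (residual): 100% − 54.71% = 45.29%
- Rule of thumb (below 0.3 weak; 0.3 to below 0.7 moderate; 0.7 and above strong) → moderate

Calculation: R² = 1 − (SS_res / SS_tot), where SS_res is the sum of squared residuals and SS_tot the total sum of squares.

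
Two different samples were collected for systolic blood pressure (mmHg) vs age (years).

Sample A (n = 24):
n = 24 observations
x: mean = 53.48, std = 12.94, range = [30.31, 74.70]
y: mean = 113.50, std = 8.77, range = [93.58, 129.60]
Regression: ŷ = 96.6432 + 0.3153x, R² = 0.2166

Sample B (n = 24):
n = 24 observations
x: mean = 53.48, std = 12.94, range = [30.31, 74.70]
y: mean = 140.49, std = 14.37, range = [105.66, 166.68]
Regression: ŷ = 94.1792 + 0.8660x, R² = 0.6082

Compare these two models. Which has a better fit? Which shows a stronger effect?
Model B has the better fit (R² = 0.6082 vs 0.2166). Model B shows the stronger effect (|β₁| = 0.8660 vs 0.3153).

Model Comparison:

Fit — compare R²:
- Model A: R² = 0.2166 → 21.66% of variance in blood pressure explained
- Model B: R² = 0.6082 → 60.82% of variance in blood pressure explained
- 0.6082 > 0.2166 → Model B has the better fit

Which has the larger per-year effect? (|β₁|)
- Model A: β₁ = 0.3153 → predicted blood pressure rises 0.3153 mmHg per additional year of age
- Model B: β₁ = 0.8660 → predicted blood pressure rises 0.8660 mmHg per additional year of age
- |0.3153| < |0.8660| → Model B shows the stronger marginal effect

Note: A steeper slope doesn't make a better model if the scatter around the line is large.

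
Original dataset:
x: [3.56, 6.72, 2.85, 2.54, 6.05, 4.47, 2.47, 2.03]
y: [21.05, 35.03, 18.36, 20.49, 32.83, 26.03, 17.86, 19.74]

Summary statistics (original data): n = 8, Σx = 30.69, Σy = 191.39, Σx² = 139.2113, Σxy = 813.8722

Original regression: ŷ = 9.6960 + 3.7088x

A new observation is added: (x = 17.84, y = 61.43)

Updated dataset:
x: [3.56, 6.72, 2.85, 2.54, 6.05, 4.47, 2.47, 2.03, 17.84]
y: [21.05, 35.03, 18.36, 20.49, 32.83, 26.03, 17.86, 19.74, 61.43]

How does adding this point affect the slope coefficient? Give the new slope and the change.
Adding the point moves β₁ from 3.7088 to 2.7913, i.e. it decreases by 0.9175 (-24.7%).

x = 17.84 lies well outside the original x-range [2.03, 6.72] (x̄ ≈ 3.84), so this observation has high leverage and can move the slope substantially.

Step 1: Update the sums with the new point (n goes from 8 to 9)
Σx  = 30.69 + 17.84 = 48.53
Σy  = 191.39 + 61.43 = 252.82
Σx² = 139.2113 + 17.84² = 139.2113 + 318.2656 = 457.4769
Σxy = 813.8722 + 17.84×61.43 = 813.8722 + 1095.9112 = 1909.7834

Step 2: Recompute the slope with b₁ = (nΣxy − ΣxΣy) / (nΣx² − (Σx)²)
Numerator   = 9×1909.7834 − 48.53×252.82 = 17188.0506 − 12269.3546 = 4918.6960
Denominator = 9×457.4769 − 48.53² = 4117.2921 − 2355.1609 = 1762.1312
b₁(new) = 4918.6960 / 1762.1312 = 2.7913

(Same formula on the original sums: (8×813.8722 − 30.69×191.39) / (8×139.2113 − 30.69²) = 637.2185 / 171.8143 = 3.7088, matching the given fit.)

Step 3: Change in slope
Δβ₁ = 2.7913 − 3.7088 = -0.9175
Relative change = -0.9175 / 3.7088 × 100% = -24.7%
→ the slope decreases when the point is added.

A high-leverage point only changes the slope if it is off the original line; here y = 61.43 is below the original trend, so the slope decreases.
In practice: check such a point for data-entry or measurement error.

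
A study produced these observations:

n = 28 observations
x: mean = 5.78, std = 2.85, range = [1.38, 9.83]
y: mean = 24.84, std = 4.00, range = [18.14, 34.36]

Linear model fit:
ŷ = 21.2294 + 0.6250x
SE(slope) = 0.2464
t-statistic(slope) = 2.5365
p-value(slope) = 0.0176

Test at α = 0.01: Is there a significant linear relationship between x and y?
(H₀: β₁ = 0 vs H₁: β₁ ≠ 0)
Since p-value = 0.0176 ≥ α = 0.01, fail to reject H₀ — the slope is not significantly different from 0.

Hypothesis test for the slope coefficient:

H₀: β₁ = 0 (no linear relationship)
H₁: β₁ ≠ 0 (linear relationship exists)

Test statistic: t = β̂₁ / SE(β̂₁) = 0.6250 / 0.2464 = 2.5365

The p-value (0.0176) is the probability, under H₀, of a t-statistic at least as extreme as |t| = 2.5365 (two-sided, df = n − 2 = 26).

Decision rule: reject H₀ if p-value < α.
p-value = 0.0176 ≥ α = 0.01 → fail to reject H₀.

At α = 0.01 the data do not provide convincing evidence of a nonzero slope.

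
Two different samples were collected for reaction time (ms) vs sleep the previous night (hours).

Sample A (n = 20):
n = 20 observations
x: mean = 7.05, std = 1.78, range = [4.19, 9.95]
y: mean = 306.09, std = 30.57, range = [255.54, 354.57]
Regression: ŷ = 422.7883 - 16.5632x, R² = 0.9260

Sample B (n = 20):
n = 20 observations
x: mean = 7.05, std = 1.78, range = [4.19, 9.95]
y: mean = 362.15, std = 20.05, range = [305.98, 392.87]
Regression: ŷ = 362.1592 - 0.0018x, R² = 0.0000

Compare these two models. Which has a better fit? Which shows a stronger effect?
Model A has the better fit (R² = 0.9260 vs 0.0000). Model A shows the stronger effect (|β₁| = 16.5632 vs 0.0018).

Model Comparison:

Goodness of fit (R²):
- Model A: R² = 0.9260 → 92.60% of variance in reaction time explained
- Model B: R² = 0.0000 → 0.00% of variance in reaction time explained
- 0.9260 > 0.0000 → Model A has the better fit

Which has the larger per-hour effect? (|β₁|)
- Model A: β₁ = -16.5632 → predicted reaction time falls 16.5632 ms per additional hour of sleep
- Model B: β₁ = -0.0018 → predicted reaction time falls 0.0018 ms per additional hour of sleep
- |-16.5632| > |-0.0018| → Model A shows the stronger marginal effect

Notes:
- A better fit (higher R²) doesn't necessarily mean a more important relationship.
- R² measures how tightly points cluster around the line; β₁ measures how steep the line is — they answer different questions.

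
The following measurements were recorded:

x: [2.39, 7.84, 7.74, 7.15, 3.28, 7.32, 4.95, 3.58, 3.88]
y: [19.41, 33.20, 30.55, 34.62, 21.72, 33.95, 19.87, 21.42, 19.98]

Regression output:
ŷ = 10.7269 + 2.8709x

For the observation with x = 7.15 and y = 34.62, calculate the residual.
Residual = 3.3662

The residual is the difference between the actual value and the predicted value:

Residual = y - ŷ

Step 1: Calculate predicted value
ŷ = 10.7269 + 2.8709 × 7.15
ŷ = 31.2538

Step 2: Calculate residual
Residual = 34.62 - 31.2538
Residual = 3.3662

Sign check: y > ŷ, so the point is above the line and the fit underestimates here.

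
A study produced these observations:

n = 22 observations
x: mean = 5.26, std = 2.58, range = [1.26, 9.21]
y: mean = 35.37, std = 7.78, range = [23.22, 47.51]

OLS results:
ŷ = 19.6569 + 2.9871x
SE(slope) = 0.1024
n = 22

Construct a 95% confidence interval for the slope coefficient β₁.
The 95% CI for β₁ is (2.7735, 3.2007)

Confidence interval for the slope:

The 95% CI for β₁ is: β̂₁ ± t*(α/2, n-2) × SE(β̂₁)

Step 1: Find critical t-value
- Confidence level = 0.95
- Degrees of freedom = n - 2 = 22 - 2 = 20
- t*(α/2, 20) = 2.0860

Step 2: Calculate margin of error
Margin = 2.0860 × 0.1024 = 0.2136

Step 3: Construct interval
CI = 2.9871 ± 0.2136
CI = (2.7735, 3.2007)

Interpretation: intervals built this way capture the true β₁ in 95% of repeated samples; here the plausible range for the per-unit effect of x on y is 2.7735 to 3.2007.
The interval does not include 0, suggesting a significant linear relationship.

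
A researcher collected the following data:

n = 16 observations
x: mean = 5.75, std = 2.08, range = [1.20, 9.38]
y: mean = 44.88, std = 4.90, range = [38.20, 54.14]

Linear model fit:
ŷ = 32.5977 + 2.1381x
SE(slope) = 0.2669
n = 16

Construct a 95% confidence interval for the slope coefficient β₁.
The 95% CI for β₁ is (1.5657, 2.7105)

Confidence interval for the slope:

The 95% CI for β₁ is: β̂₁ ± t*(α/2, n-2) × SE(β̂₁)

Step 1: Find critical t-value
- Confidence level = 0.95
- Degrees of freedom = n - 2 = 16 - 2 = 14
- t*(α/2, 14) = 2.1448

Step 2: Calculate margin of error
Margin = 2.1448 × 0.2669 = 0.5724

Step 3: Construct interval
CI = 2.1381 ± 0.5724
CI = (1.5657, 2.7105)

Interpretation: intervals built this way capture the true β₁ in 95% of repeated samples; here the plausible range for the per-unit effect of x on y is 1.5657 to 2.7105.
Both endpoints are positive, so the data support a genuinely positive slope at this confidence level.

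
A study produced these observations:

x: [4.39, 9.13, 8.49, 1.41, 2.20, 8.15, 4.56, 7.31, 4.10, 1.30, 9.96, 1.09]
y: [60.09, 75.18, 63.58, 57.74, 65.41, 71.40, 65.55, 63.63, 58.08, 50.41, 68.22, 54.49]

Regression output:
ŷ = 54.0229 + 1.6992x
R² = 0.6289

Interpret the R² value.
R² = 0.6289 means 62.89% of the variation in y is explained by the linear relationship with x. This indicates a moderate fit.

R² = 1 − SS_res/SS_tot compares the residual scatter to the total scatter of y about its mean.

Here R² = 0.6289:
- Explained: 62.89% of the variation in y
- Unexplained (residual): 100% − 62.89% = 37.11%
- Rule of thumb (below 0.3 weak; 0.3 to below 0.7 moderate; 0.7 and above strong) → moderate

Note: R² never decreases when predictors are added, so it should not be used alone to compare models of different size.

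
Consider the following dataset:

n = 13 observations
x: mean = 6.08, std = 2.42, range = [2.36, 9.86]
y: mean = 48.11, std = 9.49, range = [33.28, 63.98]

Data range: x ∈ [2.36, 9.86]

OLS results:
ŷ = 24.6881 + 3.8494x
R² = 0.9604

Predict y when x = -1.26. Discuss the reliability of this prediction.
The equation gives ŷ = 19.8379; however x = -1.26 is 3.62 units below the observed range, so this extrapolated value should not be trusted.

Prediction calculation:
ŷ = 24.6881 + 3.8494 × (-1.26)
ŷ = 19.8379

Reliability:
- Data range: x ∈ [2.36, 9.86]
- Prediction point: x = -1.26 is 3.62 units below the observed range → this is EXTRAPOLATION, not interpolation

Why that matters here:
- Real relationships often flatten, saturate, or turn nonlinear at extremes
- R² describes fit only over the sampled x values; it says nothing about behaviour beyond them

A defensible statement: 'if the linear trend continued to x = -1.26, y would be about 19.8379' — the premise is untested.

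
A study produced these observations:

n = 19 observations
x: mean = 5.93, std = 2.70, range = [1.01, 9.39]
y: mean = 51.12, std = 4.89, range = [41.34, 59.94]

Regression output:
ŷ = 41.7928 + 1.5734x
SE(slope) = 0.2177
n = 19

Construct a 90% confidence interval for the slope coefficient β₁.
The 90% CI for β₁ is (1.1947, 1.9521)

Confidence interval for the slope:

The 90% CI for β₁ is: β̂₁ ± t*(α/2, n-2) × SE(β̂₁)

Step 1: Find critical t-value
- Confidence level = 0.9
- Degrees of freedom = n - 2 = 19 - 2 = 17
- t*(α/2, 17) = 1.7396

Step 2: Calculate margin of error
Margin = 1.7396 × 0.2177 = 0.3787

Step 3: Construct interval
CI = 1.5734 ± 0.3787
CI = (1.1947, 1.9521)

Interpretation: each one-unit increase in x is associated with a change in mean y of between 1.1947 and 1.9521, with 90% confidence.
The interval does not include 0, suggesting a significant linear relationship.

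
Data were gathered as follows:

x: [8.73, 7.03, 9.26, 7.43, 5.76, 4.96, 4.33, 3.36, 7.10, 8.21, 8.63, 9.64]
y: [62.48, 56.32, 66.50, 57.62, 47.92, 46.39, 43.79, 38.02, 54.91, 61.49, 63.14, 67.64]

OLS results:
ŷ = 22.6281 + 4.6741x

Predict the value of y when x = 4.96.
ŷ = 45.8116

Plug x = 4.96 into the fitted line:

ŷ = 22.6281 + 4.6741 × 4.96
ŷ = 22.6281 + 23.1835
ŷ = 45.8116

This is the fitted mean response at that x — an individual observation would come with a wider prediction interval.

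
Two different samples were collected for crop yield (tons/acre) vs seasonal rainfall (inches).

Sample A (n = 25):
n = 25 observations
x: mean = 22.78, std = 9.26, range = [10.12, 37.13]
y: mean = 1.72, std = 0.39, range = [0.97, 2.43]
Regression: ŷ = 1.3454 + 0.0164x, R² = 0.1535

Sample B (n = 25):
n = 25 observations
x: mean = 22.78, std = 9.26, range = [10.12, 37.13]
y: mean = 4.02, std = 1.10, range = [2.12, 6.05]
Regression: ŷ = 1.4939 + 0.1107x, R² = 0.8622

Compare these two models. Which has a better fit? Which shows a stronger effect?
Model B has the better fit (R² = 0.8622 vs 0.1535). Model B shows the stronger effect (|β₁| = 0.1107 vs 0.0164).

Model Comparison:

Goodness of fit (R²):
- Model A: R² = 0.1535 → 15.35% of variance in crop yield explained
- Model B: R² = 0.8622 → 86.22% of variance in crop yield explained
- 0.8622 > 0.1535 → Model B has the better fit

Strength of effect — compare |β₁|:
- Model A: β₁ = 0.0164 → predicted crop yield rises 0.0164 tons/acre per additional inch of rainfall
- Model B: β₁ = 0.1107 → predicted crop yield rises 0.1107 tons/acre per additional inch of rainfall
- |0.0164| < |0.1107| → Model B shows the stronger marginal effect

Notes:
- A steeper slope doesn't make a better model if the scatter around the line is large.
- The two samples could reflect different populations, time periods, or measurement quality.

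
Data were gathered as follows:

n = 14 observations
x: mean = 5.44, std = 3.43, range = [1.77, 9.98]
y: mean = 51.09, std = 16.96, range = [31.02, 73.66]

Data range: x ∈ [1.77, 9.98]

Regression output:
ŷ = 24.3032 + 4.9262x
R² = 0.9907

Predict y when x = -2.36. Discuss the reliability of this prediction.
ŷ = 12.6774 (extrapolation — x = -2.36 lies outside [1.77, 9.98], so reliability is low).

Prediction calculation:
ŷ = 24.3032 + 4.9262 × (-2.36)
ŷ = 12.6774

Reliability:
- Data range: x ∈ [1.77, 9.98]
- Prediction point: x = -2.36 is 4.13 units below the observed range → this is EXTRAPOLATION, not interpolation

Why that matters here:
- The linear relationship may not hold outside the observed range
- Real relationships often flatten, saturate, or turn nonlinear at extremes
- R² describes fit only over the sampled x values; it says nothing about behaviour beyond them

Report the number if required, but flag clearly that it is an extrapolation.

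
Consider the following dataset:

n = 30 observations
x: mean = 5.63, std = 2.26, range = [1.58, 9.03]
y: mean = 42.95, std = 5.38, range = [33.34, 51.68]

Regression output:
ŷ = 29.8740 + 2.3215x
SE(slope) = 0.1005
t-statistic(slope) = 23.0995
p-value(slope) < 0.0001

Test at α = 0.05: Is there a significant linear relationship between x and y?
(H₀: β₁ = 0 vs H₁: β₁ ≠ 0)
Reject H₀: p-value < 0.0001 < α = 0.05. The linear relationship is significant at the 5% level.

Hypothesis test for the slope coefficient:

H₀: β₁ = 0 (no linear relationship)
H₁: β₁ ≠ 0 (linear relationship exists)

Test statistic: t = β̂₁ / SE(β̂₁) = 2.3215 / 0.1005 = 23.0995

The p-value (<0.0001) is the probability, under H₀, of a t-statistic at least as extreme as |t| = 23.0995 (two-sided, df = n − 2 = 28).

Decision rule: reject H₀ if p-value < α.
p-value < 0.0001 < α = 0.05 → reject H₀.

At α = 0.05 the data do provide convincing evidence of a nonzero slope.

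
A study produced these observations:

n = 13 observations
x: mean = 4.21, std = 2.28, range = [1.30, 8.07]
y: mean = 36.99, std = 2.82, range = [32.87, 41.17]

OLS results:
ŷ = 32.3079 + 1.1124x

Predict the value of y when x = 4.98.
ŷ = 37.8477

x = 4.98 lies inside the observed range [1.30, 8.07], so the fitted equation applies directly:

ŷ = 32.3079 + 1.1124 × 4.98
ŷ = 32.3079 + 5.5398
ŷ = 37.8477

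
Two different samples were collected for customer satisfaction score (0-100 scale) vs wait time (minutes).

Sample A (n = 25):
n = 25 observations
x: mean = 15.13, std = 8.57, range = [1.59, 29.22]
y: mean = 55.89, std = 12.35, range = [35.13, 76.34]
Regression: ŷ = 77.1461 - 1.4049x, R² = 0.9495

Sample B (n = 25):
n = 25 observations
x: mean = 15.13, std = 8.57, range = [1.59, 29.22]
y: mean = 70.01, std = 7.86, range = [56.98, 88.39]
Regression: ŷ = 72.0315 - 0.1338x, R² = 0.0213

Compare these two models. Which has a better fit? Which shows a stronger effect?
Model A has the better fit (R² = 0.9495 vs 0.0213). Model A shows the stronger effect (|β₁| = 1.4049 vs 0.1338).

Model Comparison:

Goodness of fit (R²):
- Model A: R² = 0.9495 → 94.95% of variance in satisfaction score explained
- Model B: R² = 0.0213 → 2.13% of variance in satisfaction score explained
- 0.9495 > 0.0213 → Model A has the better fit

Which has the larger per-minute effect? (|β₁|)
- Model A: β₁ = -1.4049 → predicted satisfaction score falls 1.4049 points per additional minute of wait time
- Model B: β₁ = -0.1338 → predicted satisfaction score falls 0.1338 points per additional minute of wait time
- |-1.4049| > |-0.1338| → Model A shows the stronger marginal effect

Note: A steeper slope doesn't make a better model if the scatter around the line is large.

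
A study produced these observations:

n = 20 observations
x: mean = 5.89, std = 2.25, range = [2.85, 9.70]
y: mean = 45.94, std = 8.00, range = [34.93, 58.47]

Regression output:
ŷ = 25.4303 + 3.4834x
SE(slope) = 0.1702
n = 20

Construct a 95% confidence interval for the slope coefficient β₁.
The 95% CI for β₁ is (3.1258, 3.8410)

Confidence interval for the slope:

The 95% CI for β₁ is: β̂₁ ± t*(α/2, n-2) × SE(β̂₁)

Step 1: Find critical t-value
- Confidence level = 0.95
- Degrees of freedom = n - 2 = 20 - 2 = 18
- t*(α/2, 18) = 2.1009

Step 2: Calculate margin of error
Margin = 2.1009 × 0.1702 = 0.3576

Step 3: Construct interval
CI = 3.4834 ± 0.3576
CI = (3.1258, 3.8410)

Interpretation: each one-unit increase in x is associated with a change in mean y of between 3.1258 and 3.8410, with 95% confidence.
Since 0 is outside the interval, a two-sided test at α = 0.05 would reject H₀: β₁ = 0.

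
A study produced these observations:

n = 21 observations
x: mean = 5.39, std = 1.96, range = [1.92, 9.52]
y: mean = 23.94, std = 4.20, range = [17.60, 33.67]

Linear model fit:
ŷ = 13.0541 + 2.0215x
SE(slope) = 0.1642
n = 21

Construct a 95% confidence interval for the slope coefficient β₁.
The 95% CI for β₁ is (1.6778, 2.3652)

Confidence interval for the slope:

The 95% CI for β₁ is: β̂₁ ± t*(α/2, n-2) × SE(β̂₁)

Step 1: Find critical t-value
- Confidence level = 0.95
- Degrees of freedom = n - 2 = 21 - 2 = 19
- t*(α/2, 19) = 2.0930

Step 2: Calculate margin of error
Margin = 2.0930 × 0.1642 = 0.3437

Step 3: Construct interval
CI = 2.0215 ± 0.3437
CI = (1.6778, 2.3652)

Interpretation: intervals built this way capture the true β₁ in 95% of repeated samples; here the plausible range for the per-unit effect of x on y is 1.6778 to 2.3652.
The interval does not include 0, suggesting a significant linear relationship.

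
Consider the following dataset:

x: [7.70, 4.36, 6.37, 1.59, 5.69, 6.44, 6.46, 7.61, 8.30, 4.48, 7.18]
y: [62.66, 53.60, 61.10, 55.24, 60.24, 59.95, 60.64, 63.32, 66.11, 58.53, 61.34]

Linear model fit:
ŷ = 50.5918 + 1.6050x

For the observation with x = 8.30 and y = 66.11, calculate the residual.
Residual = 2.1967

The residual is the difference between the actual value and the predicted value:

Residual = y - ŷ

Step 1: Calculate predicted value
ŷ = 50.5918 + 1.6050 × 8.30
ŷ = 63.9133

Step 2: Calculate residual
Residual = 66.11 - 63.9133
Residual = 2.1967

The residual is positive, so the observed y = 66.11 sits above the regression line (the line underestimates it by 2.1967).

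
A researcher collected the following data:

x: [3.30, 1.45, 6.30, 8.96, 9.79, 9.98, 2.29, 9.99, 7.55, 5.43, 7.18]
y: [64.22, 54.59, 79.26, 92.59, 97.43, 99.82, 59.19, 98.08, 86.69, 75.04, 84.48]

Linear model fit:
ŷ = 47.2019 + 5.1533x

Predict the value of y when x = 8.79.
ŷ = 92.4994

Plug x = 8.79 into the fitted line:

ŷ = 47.2019 + 5.1533 × 8.79
ŷ = 47.2019 + 45.2975
ŷ = 92.4994

This is the fitted mean response at that x — an individual observation would come with a wider prediction interval.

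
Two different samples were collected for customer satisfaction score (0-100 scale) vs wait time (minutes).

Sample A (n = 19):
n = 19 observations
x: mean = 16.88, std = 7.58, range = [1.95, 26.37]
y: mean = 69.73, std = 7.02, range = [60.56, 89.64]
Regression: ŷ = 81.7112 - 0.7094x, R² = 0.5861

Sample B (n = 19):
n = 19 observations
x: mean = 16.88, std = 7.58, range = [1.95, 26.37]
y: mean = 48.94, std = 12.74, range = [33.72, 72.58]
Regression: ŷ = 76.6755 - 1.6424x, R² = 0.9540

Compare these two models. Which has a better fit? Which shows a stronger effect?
Model B has the better fit (R² = 0.9540 vs 0.5861). Model B shows the stronger effect (|β₁| = 1.6424 vs 0.7094).

Model Comparison:

Goodness of fit (R²):
- Model A: R² = 0.5861 → 58.61% of variance in satisfaction score explained
- Model B: R² = 0.9540 → 95.40% of variance in satisfaction score explained
- 0.9540 > 0.5861 → Model B has the better fit

Effect size (slope magnitude):
- Model A: β₁ = -0.7094 → predicted satisfaction score falls 0.7094 points per additional minute of wait time
- Model B: β₁ = -1.6424 → predicted satisfaction score falls 1.6424 points per additional minute of wait time
- |-0.7094| < |-1.6424| → Model B shows the stronger marginal effect

Note: A steeper slope doesn't make a better model if the scatter around the line is large.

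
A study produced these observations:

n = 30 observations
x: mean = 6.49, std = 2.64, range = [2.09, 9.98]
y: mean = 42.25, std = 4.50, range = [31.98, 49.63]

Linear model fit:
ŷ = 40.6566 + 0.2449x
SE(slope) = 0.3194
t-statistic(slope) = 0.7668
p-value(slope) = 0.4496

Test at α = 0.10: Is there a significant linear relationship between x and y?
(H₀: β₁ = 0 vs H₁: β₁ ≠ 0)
p-value = 0.4496 ≥ α = 0.10, so we fail to reject H₀. The relationship is not significant.

Hypothesis test for the slope coefficient:

H₀: β₁ = 0 (no linear relationship)
H₁: β₁ ≠ 0 (linear relationship exists)

Test statistic: t = β̂₁ / SE(β̂₁) = 0.2449 / 0.3194 = 0.7668

With df = 28, the two-sided p-value for |t| = 0.7668 is 0.4496.

Decision rule: reject H₀ if p-value < α.
p-value = 0.4496 ≥ α = 0.10 → fail to reject H₀.

At α = 0.10 the data do not provide convincing evidence of a nonzero slope.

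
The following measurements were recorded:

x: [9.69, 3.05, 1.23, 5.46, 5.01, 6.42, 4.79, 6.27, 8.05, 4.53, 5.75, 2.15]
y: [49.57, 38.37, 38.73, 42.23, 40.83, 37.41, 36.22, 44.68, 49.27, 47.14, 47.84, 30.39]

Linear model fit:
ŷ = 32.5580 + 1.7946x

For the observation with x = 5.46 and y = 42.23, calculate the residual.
Residual = -0.1265

The residual is the difference between the actual value and the predicted value:

Residual = y - ŷ

Step 1: Calculate predicted value
ŷ = 32.5580 + 1.7946 × 5.46
ŷ = 42.3565

Step 2: Calculate residual
Residual = 42.23 - 42.3565
Residual = -0.1265

Sign check: y < ŷ, so the point is below the line and the fit overestimates here.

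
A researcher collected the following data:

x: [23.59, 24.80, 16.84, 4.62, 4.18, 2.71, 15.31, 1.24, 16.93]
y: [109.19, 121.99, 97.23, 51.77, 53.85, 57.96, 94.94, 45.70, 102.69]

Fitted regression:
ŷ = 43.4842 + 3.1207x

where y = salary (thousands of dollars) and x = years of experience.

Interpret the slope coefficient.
For each additional year of experience, predicted salary increases by approximately 3.1207 thousand dollars.

The slope β₁ = 3.1207 gives the rate at which the fitted salary changes with experience.

Interpretation:
- Experience up by 1 year → predicted salary increases by 3.1207 thousand dollars
- This is a linear approximation: the same per-unit change is assumed across the whole observed x range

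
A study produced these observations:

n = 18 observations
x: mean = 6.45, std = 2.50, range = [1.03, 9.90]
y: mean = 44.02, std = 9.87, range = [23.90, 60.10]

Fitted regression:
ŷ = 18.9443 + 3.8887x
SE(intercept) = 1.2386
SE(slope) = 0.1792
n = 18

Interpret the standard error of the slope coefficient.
SE(β̂₁) = 0.1792 is the estimated standard deviation of the slope estimate across repeated samples; relative to β̂₁ = 3.8887 that is 4.6%, a precise estimate.

What SE measures:
- The standard error quantifies the sampling variability of the coefficient estimate
- It is the estimated standard deviation of β̂₁ across hypothetical repeated samples of the same size
- Smaller SE → more precise estimate

Relative precision:
- SE / |β̂₁| = 0.1792 / 3.8887 = 4.6%
- Rule of thumb (under 20%: precise; 20% to under 50%: moderately precise; 50% or more: imprecise) → precise

Link to the t-test: t = β̂₁ / SE(β̂₁) = 3.8887 / 0.1792 = 21.7003, the statistic for H₀: β₁ = 0.

What drives SE(β̂₁): larger n (here n = 18) → smaller SE; wider spread of x values → smaller SE.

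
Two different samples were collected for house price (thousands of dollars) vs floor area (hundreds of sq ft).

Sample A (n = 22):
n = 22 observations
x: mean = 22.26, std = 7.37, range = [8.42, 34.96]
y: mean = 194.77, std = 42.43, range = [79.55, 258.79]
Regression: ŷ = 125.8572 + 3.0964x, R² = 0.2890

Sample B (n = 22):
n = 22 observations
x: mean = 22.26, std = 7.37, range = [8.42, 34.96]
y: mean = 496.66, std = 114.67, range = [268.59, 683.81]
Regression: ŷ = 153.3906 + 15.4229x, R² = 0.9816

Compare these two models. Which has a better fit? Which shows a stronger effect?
Model B has the better fit (R² = 0.9816 vs 0.2890). Model B shows the stronger effect (|β₁| = 15.4229 vs 3.0964).

Model Comparison:

Fit — compare R²:
- Model A: R² = 0.2890 → 28.90% of variance in house price explained
- Model B: R² = 0.9816 → 98.16% of variance in house price explained
- 0.9816 > 0.2890 → Model B has the better fit

Which has the larger per-hundred sq ft effect? (|β₁|)
- Model A: β₁ = 3.0964 → predicted house price rises 3.0964 thousand dollars per additional hundred sq ft of floor area
- Model B: β₁ = 15.4229 → predicted house price rises 15.4229 thousand dollars per additional hundred sq ft of floor area
- |3.0964| < |15.4229| → Model B shows the stronger marginal effect

Note: A better fit (higher R²) doesn't necessarily mean a more important relationship.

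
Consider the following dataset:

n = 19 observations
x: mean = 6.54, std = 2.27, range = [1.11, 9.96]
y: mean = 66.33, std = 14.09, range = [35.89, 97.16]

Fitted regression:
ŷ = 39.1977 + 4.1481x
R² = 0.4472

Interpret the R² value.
About 44.72% of the variability in y is accounted for by the regression on x (R² = 0.4472) — a moderate linear fit.

The coefficient of determination R² is the fraction of the total variation in y that the fitted line accounts for.

Here R² = 0.4472:
- Explained: 44.72% of the variation in y
- Unexplained (residual): 100% − 44.72% = 55.28%
- Rule of thumb (below 0.3 weak; 0.3 to below 0.7 moderate; 0.7 and above strong) → moderate

Equivalently, for simple linear regression R² = r², so |r| = √0.4472 ≈ 0.6687.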